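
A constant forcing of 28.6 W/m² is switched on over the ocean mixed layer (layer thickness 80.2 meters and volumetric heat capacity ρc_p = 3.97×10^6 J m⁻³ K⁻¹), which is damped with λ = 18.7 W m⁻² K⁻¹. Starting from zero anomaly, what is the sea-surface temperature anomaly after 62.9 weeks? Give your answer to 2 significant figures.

1.4 K

Areal heat capacity C = ρc_p × D = 3.97×10^6 × 80.2 = 3.18×10^8 J/(m^2 K).
τ = C / λ = 3.18×10^8 / 18.7 = 1.70×10^7 s.
Equilibrium anomaly ΔT_eq = F / λ = 28.6 / 18.7 = 1.53 K.
t = 62.9 weeks = 3.80×10^7 s, so t/τ = 2.23.
ΔT(t) = ΔT_eq (1 − e^(−t/τ)) = 1.53 × (1 − e^−2.23) = 1.37 K.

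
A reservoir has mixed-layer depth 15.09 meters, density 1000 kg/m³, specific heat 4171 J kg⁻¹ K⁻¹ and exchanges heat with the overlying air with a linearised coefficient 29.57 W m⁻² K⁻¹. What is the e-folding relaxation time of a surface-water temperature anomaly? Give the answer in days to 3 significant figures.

Areal heat capacity C = ρ c_p D = 1000 × 4171 × 15.09 = 6.29×10^7 J m⁻² K⁻¹.
Relaxation time τ = C / λ = 6.29×10^7 / 29.57 = 2.13×10^6 s.
In days: 2.13×10^6 s / (86400 s/day) = 24.6 days.

24.6 days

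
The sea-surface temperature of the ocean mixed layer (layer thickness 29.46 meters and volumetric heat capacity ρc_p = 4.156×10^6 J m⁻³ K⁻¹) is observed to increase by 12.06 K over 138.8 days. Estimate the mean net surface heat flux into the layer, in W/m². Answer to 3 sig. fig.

123

Areal heat capacity C = ρc_p × D = 4.156×10^6 × 29.46 = 1.22×10^8 J/(m^2 K).
Required heat per unit area: Q = C ΔT = 1.22×10^8 × 12.06 = 1.48×10^9 J/m².
Flux F = Q / Δt = 1.48×10^9 / 1.20×10^7 s = 123 W/m².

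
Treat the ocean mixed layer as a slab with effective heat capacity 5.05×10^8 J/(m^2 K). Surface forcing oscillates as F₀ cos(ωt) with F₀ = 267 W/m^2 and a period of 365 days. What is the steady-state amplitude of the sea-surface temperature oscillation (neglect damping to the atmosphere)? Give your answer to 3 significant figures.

Areal heat capacity C = 5.05×10^8 J/(m^2 K) (given).
Angular frequency ω = 2π / T = 2π / 3.15×10^7 s = 1.99×10^-7 s⁻¹.
Cω = 5.05×10^8 × 1.99×10^-7 = 101 W/(m²·K).
Amplitude A = F₀ / (Cω) = 267 / 101 = 2.65 K.

2.65 K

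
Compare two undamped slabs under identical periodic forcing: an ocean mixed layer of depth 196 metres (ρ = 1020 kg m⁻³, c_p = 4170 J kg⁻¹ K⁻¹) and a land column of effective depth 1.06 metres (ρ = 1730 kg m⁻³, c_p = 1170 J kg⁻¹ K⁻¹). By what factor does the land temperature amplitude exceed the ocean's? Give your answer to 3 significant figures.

C_ocean = 1020 × 4170 × 196 = 8.34×10^8 J/(m²·K).
C_land = 1730 × 1170 × 1.06 = 2.15×10^6 J/(m²·K).
Undamped amplitude ∝ 1/C, so A_land/A_ocean = C_ocean/C_land = 389.

389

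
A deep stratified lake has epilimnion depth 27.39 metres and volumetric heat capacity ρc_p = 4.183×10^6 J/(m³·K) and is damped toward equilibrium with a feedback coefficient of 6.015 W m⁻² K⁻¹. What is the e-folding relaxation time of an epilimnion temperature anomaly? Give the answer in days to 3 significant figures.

Areal heat capacity C = ρc_p × D = 4.183×10^6 × 27.39 = 1.15×10^8 J/(m^2 K).
Relaxation time τ = C / λ = 1.15×10^8 / 6.015 = 1.90×10^7 s.
In days: 1.90×10^7 s / (86400 s/day) = 220 days.

220 days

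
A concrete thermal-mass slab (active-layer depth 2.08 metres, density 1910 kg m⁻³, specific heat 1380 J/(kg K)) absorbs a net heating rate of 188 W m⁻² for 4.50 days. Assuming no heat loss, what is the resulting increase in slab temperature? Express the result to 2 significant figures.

Areal heat capacity C = ρ c_p D = 1910 × 1380 × 2.08 = 5.48×10^6 J m⁻² K⁻¹.
Net heat input Q = F Δt = 188 × (4.50 days × 86400 s/day) = 7.31×10^7 J/m².
ΔT = Q / C = 7.31×10^7 / 5.48×10^6 = 13.3 K.

13 K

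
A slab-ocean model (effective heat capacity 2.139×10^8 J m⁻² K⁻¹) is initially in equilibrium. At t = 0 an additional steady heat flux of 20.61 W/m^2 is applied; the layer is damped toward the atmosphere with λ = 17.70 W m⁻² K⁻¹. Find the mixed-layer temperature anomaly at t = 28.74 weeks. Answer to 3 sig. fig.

Areal heat capacity C = 2.139×10^8 J m⁻² K⁻¹ (given).
τ = C / λ = 2.14×10^8 / 17.70 = 1.21×10^7 s.
Equilibrium anomaly ΔT_eq = F / λ = 20.61 / 17.70 = 1.16 K.
t = 28.74 weeks = 1.74×10^7 s, so t/τ = 1.44.
ΔT(t) = ΔT_eq (1 − e^(−t/τ)) = 1.16 × (1 − e^−1.44) = 0.888 K.

0.888 K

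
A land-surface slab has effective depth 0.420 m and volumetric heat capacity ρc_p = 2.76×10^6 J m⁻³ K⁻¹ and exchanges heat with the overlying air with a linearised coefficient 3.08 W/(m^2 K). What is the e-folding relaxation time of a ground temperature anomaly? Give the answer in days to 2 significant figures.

Areal heat capacity C = ρc_p × D = 2.76×10^6 × 0.420 = 1.16×10^6 J/(m²·K).
Relaxation time τ = C / λ = 1.16×10^6 / 3.08 = 3.76×10^5 s.
In days: 3.76×10^5 s / (86400 s/day) = 4.36 days.

4.4 days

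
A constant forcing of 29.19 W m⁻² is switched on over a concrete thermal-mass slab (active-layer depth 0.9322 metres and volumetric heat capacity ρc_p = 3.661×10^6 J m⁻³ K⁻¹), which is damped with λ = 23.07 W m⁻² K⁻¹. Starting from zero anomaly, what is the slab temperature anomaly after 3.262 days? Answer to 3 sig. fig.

Areal heat capacity C = ρc_p × D = 3.661×10^6 × 0.9322 = 3.41×10^6 J/(m²·K).
τ = C / λ = 3.41×10^6 / 23.07 = 1.48×10^5 s.
Equilibrium anomaly ΔT_eq = F / λ = 29.19 / 23.07 = 1.27 K.
t = 3.262 days = 2.82×10^5 s, so t/τ = 1.91.
ΔT(t) = ΔT_eq (1 − e^(−t/τ)) = 1.27 × (1 − e^−1.91) = 1.08 K.

1.08 K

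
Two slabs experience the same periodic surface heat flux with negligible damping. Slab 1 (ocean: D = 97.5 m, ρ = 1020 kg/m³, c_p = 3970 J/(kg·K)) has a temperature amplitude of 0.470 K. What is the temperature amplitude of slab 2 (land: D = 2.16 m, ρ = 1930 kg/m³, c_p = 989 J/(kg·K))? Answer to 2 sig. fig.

45 K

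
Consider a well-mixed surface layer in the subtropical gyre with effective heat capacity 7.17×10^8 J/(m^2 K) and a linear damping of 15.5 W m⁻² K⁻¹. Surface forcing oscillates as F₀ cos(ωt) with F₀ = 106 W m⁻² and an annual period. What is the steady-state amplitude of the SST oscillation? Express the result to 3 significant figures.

0.738 K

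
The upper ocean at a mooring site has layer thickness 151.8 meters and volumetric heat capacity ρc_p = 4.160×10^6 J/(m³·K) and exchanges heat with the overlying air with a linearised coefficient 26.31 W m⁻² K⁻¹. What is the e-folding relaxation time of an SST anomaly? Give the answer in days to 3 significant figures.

278 days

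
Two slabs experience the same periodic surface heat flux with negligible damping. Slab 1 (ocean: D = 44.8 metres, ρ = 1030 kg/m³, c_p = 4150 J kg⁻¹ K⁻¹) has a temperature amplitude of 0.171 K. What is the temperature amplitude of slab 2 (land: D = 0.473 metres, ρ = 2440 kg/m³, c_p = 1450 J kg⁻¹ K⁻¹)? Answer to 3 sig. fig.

C_ocean = 1.91×10^8 J/(m²·K); C_land = 1.67×10^6 J/(m²·K).
A ∝ 1/C ⇒ A_land = A_ocean × C_ocean/C_land = 0.171 × 114 = 19.6 K.

19.6 K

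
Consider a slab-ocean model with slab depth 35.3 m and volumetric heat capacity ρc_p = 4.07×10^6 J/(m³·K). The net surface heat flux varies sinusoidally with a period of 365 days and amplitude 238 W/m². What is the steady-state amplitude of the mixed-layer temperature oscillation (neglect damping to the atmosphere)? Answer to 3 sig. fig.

8.31 K

Areal heat capacity C = ρc_p × D = 4.07×10^6 × 35.3 = 1.44×10^8 J/(m^2 K).
Angular frequency ω = 2π / T = 2π / 3.15×10^7 s = 1.99×10^-7 s⁻¹.
Cω = 1.44×10^8 × 1.99×10^-7 = 28.6 W/(m²·K).
Amplitude A = F₀ / (Cω) = 238 / 28.6 = 8.31 K.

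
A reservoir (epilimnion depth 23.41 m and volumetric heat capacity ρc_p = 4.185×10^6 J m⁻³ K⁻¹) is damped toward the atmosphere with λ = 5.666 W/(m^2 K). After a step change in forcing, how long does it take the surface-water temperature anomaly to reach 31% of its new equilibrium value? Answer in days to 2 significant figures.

74 days

Areal heat capacity C = ρc_p × D = 4.185×10^6 × 23.41 = 9.80×10^7 J/(m^2 K).
τ = C / λ = 9.80×10^7 / 5.666 = 1.73×10^7 s.
Fraction reached: 1 − e^(−t/τ) = 0.31 ⇒ t = −τ ln(1 − 0.31) = τ × 0.371.
t = 6.42×10^6 s = 74.3 days.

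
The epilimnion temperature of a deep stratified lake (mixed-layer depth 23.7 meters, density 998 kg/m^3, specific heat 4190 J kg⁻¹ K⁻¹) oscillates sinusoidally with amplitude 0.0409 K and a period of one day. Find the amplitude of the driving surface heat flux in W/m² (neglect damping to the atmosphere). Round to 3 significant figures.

295

Areal heat capacity C = ρ c_p D = 998 × 4190 × 23.7 = 9.91×10^7 J/(m²·K).
ω = 2π / 86400 s = 7.27×10^-5 s⁻¹.
Cω = 9.91×10^7 × 7.27×10^-5 = 7210 W/(m²·K).
F₀ = A × Cω = 0.0409 × 7210 = 295 W/m².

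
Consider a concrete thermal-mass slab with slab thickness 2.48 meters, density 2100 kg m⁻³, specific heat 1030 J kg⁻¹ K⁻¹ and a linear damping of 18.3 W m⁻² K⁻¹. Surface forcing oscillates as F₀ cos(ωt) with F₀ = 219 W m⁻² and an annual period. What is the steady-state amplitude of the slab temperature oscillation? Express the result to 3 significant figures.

11.9 K

Areal heat capacity C = ρ c_p D = 2100 × 1030 × 2.48 = 5.36×10^6 J/(m²·K).
Angular frequency ω = 2π / T = 2π / 3.15×10^7 s = 1.99×10^-7 s⁻¹.
√((Cω)² + λ²) = √((1.07)² + 18.3²) = 18.3 W/(m²·K).
Amplitude A = F₀ / √((Cω)²+λ²) = 219 / 18.3 = 11.9 K.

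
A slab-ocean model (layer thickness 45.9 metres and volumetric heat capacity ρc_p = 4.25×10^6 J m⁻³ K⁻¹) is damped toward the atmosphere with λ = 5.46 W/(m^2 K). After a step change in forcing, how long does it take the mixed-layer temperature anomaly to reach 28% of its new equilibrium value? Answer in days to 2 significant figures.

Areal heat capacity C = ρc_p × D = 4.25×10^6 × 45.9 = 1.95×10^8 J/(m^2 K).
τ = C / λ = 1.95×10^8 / 5.46 = 3.57×10^7 s.
Fraction reached: 1 − e^(−t/τ) = 0.28 ⇒ t = −τ ln(1 − 0.28) = τ × 0.329.
t = 1.17×10^7 s = 136 days.

140 days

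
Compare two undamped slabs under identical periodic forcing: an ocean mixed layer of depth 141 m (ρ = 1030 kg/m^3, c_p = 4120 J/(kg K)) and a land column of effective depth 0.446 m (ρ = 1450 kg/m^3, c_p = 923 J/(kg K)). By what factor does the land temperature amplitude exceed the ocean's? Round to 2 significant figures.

C_ocean = 1030 × 4120 × 141 = 5.98×10^8 J/(m²·K).
C_land = 1450 × 923 × 0.446 = 5.97×10^5 J/(m²·K).
Undamped amplitude ∝ 1/C, so A_land/A_ocean = C_ocean/C_land = 1000.

1000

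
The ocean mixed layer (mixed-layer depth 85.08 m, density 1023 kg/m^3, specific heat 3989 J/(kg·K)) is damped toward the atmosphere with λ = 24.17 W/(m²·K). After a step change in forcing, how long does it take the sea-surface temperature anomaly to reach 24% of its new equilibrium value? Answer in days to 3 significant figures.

45.6 days

Areal heat capacity C = ρ c_p D = 1023 × 3989 × 85.08 = 3.47×10^8 J/(m^2 K).
τ = C / λ = 3.47×10^8 / 24.17 = 1.44×10^7 s.
Fraction reached: 1 − e^(−t/τ) = 0.24 ⇒ t = −τ ln(1 − 0.24) = τ × 0.274.
t = 3.94×10^6 s = 45.6 days.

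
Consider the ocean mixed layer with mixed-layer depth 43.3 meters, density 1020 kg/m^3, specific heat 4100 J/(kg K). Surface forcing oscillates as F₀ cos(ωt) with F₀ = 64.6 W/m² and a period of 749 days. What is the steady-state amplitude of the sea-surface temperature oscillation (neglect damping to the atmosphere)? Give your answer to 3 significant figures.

3.67 K

Areal heat capacity C = ρ c_p D = 1020 × 4100 × 43.3 = 1.81×10^8 J/(m^2 K).
Angular frequency ω = 2π / T = 2π / 6.47×10^7 s = 9.71×10^-8 s⁻¹.
Cω = 1.81×10^8 × 9.71×10^-8 = 17.6 W/(m²·K).
Amplitude A = F₀ / (Cω) = 64.6 / 17.6 = 3.67 K.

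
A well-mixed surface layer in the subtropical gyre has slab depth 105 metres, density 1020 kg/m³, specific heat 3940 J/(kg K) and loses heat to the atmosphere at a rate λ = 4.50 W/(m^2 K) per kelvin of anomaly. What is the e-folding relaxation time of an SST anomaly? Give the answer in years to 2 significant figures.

3.0 years

Areal heat capacity C = ρ c_p D = 1020 × 3940 × 105 = 4.22×10^8 J/(m²·K).
Relaxation time τ = C / λ = 4.22×10^8 / 4.50 = 9.38×10^7 s.
In years: 9.38×10^7 s / (3.156×10^7 s/year) = 2.97 years.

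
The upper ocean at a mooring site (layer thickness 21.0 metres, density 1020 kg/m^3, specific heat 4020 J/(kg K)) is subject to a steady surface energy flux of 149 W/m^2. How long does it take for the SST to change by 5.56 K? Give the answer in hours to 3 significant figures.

Areal heat capacity C = ρ c_p D = 1020 × 4020 × 21.0 = 8.61×10^7 J/(m^2 K).
Time required: Δt = C ΔT / F = 8.61×10^7 × 5.56 / 149 = 3.21×10^6 s.
In hours: 3.21×10^6 s / (3600 s/hour) = 893 hours.

893 hours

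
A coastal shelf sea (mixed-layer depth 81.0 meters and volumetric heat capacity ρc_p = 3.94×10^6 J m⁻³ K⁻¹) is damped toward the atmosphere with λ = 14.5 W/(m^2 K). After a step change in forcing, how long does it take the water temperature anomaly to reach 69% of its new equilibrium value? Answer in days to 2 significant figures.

300 days

Areal heat capacity C = ρc_p × D = 3.94×10^6 × 81.0 = 3.19×10^8 J/(m^2 K).
τ = C / λ = 3.19×10^8 / 14.5 = 2.20×10^7 s.
Fraction reached: 1 − e^(−t/τ) = 0.69 ⇒ t = −τ ln(1 − 0.69) = τ × 1.17.
t = 2.58×10^7 s = 298 days.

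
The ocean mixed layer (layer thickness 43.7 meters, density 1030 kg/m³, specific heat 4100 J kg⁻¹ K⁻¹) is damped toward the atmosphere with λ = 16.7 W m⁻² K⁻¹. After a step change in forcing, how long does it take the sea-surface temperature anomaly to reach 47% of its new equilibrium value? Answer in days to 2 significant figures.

81 days

Areal heat capacity C = ρ c_p D = 1030 × 4100 × 43.7 = 1.85×10^8 J m⁻² K⁻¹.
τ = C / λ = 1.85×10^8 / 16.7 = 1.11×10^7 s.
Fraction reached: 1 − e^(−t/τ) = 0.47 ⇒ t = −τ ln(1 − 0.47) = τ × 0.635.
t = 7.02×10^6 s = 81.2 days.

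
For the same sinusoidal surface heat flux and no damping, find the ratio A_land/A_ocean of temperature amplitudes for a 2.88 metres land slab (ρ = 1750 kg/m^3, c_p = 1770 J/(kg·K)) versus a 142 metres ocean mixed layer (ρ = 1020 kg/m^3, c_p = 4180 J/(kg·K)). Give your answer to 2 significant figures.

C_ocean = 1020 × 4180 × 142 = 6.05×10^8 J/(m²·K).
C_land = 1750 × 1770 × 2.88 = 8.92×10^6 J/(m²·K).
Undamped amplitude ∝ 1/C, so A_land/A_ocean = C_ocean/C_land = 67.9.

68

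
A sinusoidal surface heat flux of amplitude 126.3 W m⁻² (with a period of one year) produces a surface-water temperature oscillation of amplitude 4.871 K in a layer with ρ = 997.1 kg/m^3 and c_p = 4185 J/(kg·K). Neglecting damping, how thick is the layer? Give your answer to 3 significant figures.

ω = 2π / 3.15×10^7 s = 1.99×10^-7 s⁻¹.
Required C = F₀ / (A ω) = 126.3 / (4.871 × 1.99×10^-7) = 1.30×10^8 J/(m²·K).
D = C / (ρ c_p) = 1.30×10^8 / (997.1 × 4185) = 31.2 m.

31.2 m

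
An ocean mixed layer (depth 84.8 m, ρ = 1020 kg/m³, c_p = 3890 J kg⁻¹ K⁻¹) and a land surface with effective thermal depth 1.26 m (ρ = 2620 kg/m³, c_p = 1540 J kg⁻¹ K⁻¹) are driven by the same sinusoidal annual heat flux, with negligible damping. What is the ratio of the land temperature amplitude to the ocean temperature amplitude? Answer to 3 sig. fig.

66.2

C_ocean = 1020 × 3890 × 84.8 = 3.36×10^8 J/(m²·K).
C_land = 2620 × 1540 × 1.26 = 5.08×10^6 J/(m²·K).
Undamped amplitude ∝ 1/C, so A_land/A_ocean = C_ocean/C_land = 66.2.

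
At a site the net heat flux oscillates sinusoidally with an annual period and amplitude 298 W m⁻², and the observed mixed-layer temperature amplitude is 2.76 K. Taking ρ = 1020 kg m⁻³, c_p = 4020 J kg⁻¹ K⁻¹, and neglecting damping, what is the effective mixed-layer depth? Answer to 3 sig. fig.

132 m

ω = 2π / 3.15×10^7 s = 1.99×10^-7 s⁻¹.
Required C = F₀ / (A ω) = 298 / (2.76 × 1.99×10^-7) = 5.42×10^8 J/(m²·K).
D = C / (ρ c_p) = 5.42×10^8 / (1020 × 4020) = 132 m.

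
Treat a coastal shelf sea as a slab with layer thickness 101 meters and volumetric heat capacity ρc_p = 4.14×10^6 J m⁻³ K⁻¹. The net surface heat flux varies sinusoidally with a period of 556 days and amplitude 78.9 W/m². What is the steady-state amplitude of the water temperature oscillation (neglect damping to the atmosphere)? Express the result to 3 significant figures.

Areal heat capacity C = ρc_p × D = 4.14×10^6 × 101 = 4.18×10^8 J/(m^2 K).
Angular frequency ω = 2π / T = 2π / 4.80×10^7 s = 1.31×10^-7 s⁻¹.
Cω = 4.18×10^8 × 1.31×10^-7 = 54.7 W/(m²·K).
Amplitude A = F₀ / (Cω) = 78.9 / 54.7 = 1.44 K.

1.44 K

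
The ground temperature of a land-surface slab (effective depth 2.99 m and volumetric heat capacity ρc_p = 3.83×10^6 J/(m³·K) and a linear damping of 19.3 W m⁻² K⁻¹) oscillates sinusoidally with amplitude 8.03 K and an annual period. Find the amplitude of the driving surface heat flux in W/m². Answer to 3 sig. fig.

Areal heat capacity C = ρc_p × D = 3.83×10^6 × 2.99 = 1.15×10^7 J/(m^2 K).
ω = 2π / 3.15×10^7 s = 1.99×10^-7 s⁻¹.
√((Cω)² + λ²) = √((2.28)² + 19.3²) = 19.4 W/(m²·K).
F₀ = A × √((Cω)²+λ²) = 8.03 × 19.4 = 156 W/m².

156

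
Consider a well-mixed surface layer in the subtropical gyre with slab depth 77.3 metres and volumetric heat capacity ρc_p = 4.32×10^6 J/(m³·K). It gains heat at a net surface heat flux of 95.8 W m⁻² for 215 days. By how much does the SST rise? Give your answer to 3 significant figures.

Areal heat capacity C = ρc_p × D = 4.32×10^6 × 77.3 = 3.34×10^8 J m⁻² K⁻¹.
Net heat input Q = F Δt = 95.8 × (215 days × 86400 s/day) = 1.78×10^9 J/m².
ΔT = Q / C = 1.78×10^9 / 3.34×10^8 = 5.33 K.

5.33 K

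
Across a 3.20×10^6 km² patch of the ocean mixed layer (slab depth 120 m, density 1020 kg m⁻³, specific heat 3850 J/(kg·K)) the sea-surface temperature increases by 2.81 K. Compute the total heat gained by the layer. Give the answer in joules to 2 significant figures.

4.2×10^21 J

Areal heat capacity C = ρ c_p D = 1020 × 3850 × 120 = 4.71×10^8 J/(m²·K).
Heat per unit area: q = C ΔT = 4.71×10^8 × 2.81 = 1.32×10^9 J/m².
Total heat: Q = q × A = 1.32×10^9 × (3.20×10^6 × 10⁶ m²) = 4.24×10^21 J.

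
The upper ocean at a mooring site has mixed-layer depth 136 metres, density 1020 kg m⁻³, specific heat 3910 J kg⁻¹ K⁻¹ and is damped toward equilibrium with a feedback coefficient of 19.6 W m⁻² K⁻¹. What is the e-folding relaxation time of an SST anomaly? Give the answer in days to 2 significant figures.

320 days

Areal heat capacity C = ρ c_p D = 1020 × 3910 × 136 = 5.42×10^8 J/(m^2 K).
Relaxation time τ = C / λ = 5.42×10^8 / 19.6 = 2.77×10^7 s.
In days: 2.77×10^7 s / (86400 s/day) = 320 days.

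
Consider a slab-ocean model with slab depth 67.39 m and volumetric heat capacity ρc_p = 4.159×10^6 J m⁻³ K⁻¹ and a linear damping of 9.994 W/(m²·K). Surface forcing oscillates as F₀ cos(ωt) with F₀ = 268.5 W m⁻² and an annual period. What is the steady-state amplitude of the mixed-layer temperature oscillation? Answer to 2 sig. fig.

4.7 K

Areal heat capacity C = ρc_p × D = 4.159×10^6 × 67.39 = 2.80×10^8 J m⁻² K⁻¹.
Angular frequency ω = 2π / T = 2π / 3.15×10^7 s = 1.99×10^-7 s⁻¹.
√((Cω)² + λ²) = √((55.8)² + 9.994²) = 56.7 W/(m²·K).
Amplitude A = F₀ / √((Cω)²+λ²) = 268.5 / 56.7 = 4.73 K.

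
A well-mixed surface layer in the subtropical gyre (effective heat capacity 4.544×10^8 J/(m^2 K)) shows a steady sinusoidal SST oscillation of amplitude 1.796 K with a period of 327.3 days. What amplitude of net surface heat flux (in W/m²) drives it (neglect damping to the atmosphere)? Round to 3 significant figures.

181

Areal heat capacity C = 4.544×10^8 J/(m^2 K) (given).
ω = 2π / 2.83×10^7 s = 2.22×10^-7 s⁻¹.
Cω = 4.54×10^8 × 2.22×10^-7 = 101 W/(m²·K).
F₀ = A × Cω = 1.796 × 101 = 181 W/m².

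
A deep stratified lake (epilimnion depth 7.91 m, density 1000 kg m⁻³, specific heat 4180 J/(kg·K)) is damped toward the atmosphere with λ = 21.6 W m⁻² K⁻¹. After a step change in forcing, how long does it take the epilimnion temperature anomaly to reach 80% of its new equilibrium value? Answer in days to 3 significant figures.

28.5 days

Areal heat capacity C = ρ c_p D = 1000 × 4180 × 7.91 = 3.31×10^7 J m⁻² K⁻¹.
τ = C / λ = 3.31×10^7 / 21.6 = 1.53×10^6 s.
Fraction reached: 1 − e^(−t/τ) = 0.80 ⇒ t = −τ ln(1 − 0.80) = τ × 1.61.
t = 2.46×10^6 s = 28.5 days.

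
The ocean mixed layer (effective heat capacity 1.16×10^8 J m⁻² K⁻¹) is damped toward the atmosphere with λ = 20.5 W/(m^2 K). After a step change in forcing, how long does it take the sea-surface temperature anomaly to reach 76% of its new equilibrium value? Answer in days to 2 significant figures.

93 days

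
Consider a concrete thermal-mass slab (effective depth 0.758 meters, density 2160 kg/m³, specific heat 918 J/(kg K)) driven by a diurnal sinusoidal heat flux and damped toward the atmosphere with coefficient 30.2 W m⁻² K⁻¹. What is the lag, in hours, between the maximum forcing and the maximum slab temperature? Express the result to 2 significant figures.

5.0 hours

Areal heat capacity C = ρ c_p D = 2160 × 918 × 0.758 = 1.50×10^6 J/(m²·K).
ω = 2π / 86400 s = 7.27×10^-5 s⁻¹.
Phase lag φ = arctan(Cω/λ) = arctan(109/30.2) = 1.30 rad.
Time lag = φ / ω = 1.30 / 7.27×10^-5 = 17900 s = 4.97 hours.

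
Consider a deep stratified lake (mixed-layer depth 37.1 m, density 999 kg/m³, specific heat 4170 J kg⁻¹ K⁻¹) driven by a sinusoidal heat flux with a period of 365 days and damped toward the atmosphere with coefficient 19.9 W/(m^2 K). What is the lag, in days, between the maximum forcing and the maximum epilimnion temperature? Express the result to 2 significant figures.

Areal heat capacity C = ρ c_p D = 999 × 4170 × 37.1 = 1.55×10^8 J m⁻² K⁻¹.
ω = 2π / 3.15×10^7 s = 1.99×10^-7 s⁻¹.
Phase lag φ = arctan(Cω/λ) = arctan(30.8/19.9) = 0.997 rad.
Time lag = φ / ω = 0.997 / 1.99×10^-7 = 5.00×10^6 s = 57.9 days.

58 days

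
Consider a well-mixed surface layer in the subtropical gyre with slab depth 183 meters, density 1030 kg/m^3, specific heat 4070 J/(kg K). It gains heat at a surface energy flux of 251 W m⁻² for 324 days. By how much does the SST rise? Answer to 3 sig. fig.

9.16 K

Areal heat capacity C = ρ c_p D = 1030 × 4070 × 183 = 7.67×10^8 J/(m²·K).
Net heat input Q = F Δt = 251 × (324 days × 86400 s/day) = 7.03×10^9 J/m².
ΔT = Q / C = 7.03×10^9 / 7.67×10^8 = 9.16 K.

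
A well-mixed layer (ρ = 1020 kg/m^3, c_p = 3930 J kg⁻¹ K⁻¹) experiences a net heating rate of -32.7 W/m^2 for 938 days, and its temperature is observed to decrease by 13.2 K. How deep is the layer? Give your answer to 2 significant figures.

Heat input Q = F Δt = -32.7 × 8.10×10^7 s = -2.65×10^9 J/m².
Required areal heat capacity C = Q / ΔT = 2.01×10^8 J/(m²·K).
Depth D = C / (ρ c_p) = 2.01×10^8 / (1020 × 3930) = 50.1 m.

50 m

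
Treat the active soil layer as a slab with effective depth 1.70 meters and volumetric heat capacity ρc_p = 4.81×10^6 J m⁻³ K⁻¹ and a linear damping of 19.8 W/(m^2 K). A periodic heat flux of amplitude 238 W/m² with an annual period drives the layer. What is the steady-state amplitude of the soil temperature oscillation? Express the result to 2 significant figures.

Areal heat capacity C = ρc_p × D = 4.81×10^6 × 1.70 = 8.18×10^6 J/(m^2 K).
Angular frequency ω = 2π / T = 2π / 3.15×10^7 s = 1.99×10^-7 s⁻¹.
√((Cω)² + λ²) = √((1.63)² + 19.8²) = 19.9 W/(m²·K).
Amplitude A = F₀ / √((Cω)²+λ²) = 238 / 19.9 = 12.0 K.

12 K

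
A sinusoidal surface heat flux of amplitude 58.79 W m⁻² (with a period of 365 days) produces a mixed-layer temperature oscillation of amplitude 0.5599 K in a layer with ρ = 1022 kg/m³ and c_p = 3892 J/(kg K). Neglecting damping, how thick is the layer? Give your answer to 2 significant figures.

ω = 2π / 3.15×10^7 s = 1.99×10^-7 s⁻¹.
Required C = F₀ / (A ω) = 58.79 / (0.5599 × 1.99×10^-7) = 5.27×10^8 J/(m²·K).
D = C / (ρ c_p) = 5.27×10^8 / (1022 × 3892) = 132 m.

130 m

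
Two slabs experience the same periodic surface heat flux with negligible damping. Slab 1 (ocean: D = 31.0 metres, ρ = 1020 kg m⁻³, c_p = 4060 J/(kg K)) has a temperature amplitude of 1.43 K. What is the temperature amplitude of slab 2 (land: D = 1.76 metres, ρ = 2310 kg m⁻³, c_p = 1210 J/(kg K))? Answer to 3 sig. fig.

37.3 K

C_ocean = 1.28×10^8 J/(m²·K); C_land = 4.92×10^6 J/(m²·K).
A ∝ 1/C ⇒ A_land = A_ocean × C_ocean/C_land = 1.43 × 26.1 = 37.3 K.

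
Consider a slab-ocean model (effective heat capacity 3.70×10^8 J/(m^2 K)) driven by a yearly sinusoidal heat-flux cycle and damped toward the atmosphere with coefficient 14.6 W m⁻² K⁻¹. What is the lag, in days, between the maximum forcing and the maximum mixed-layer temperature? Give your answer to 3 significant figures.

79.9 days

Areal heat capacity C = 3.70×10^8 J/(m^2 K) (given).
ω = 2π / 3.15×10^7 s = 1.99×10^-7 s⁻¹.
Phase lag φ = arctan(Cω/λ) = arctan(73.7/14.6) = 1.38 rad.
Time lag = φ / ω = 1.38 / 1.99×10^-7 = 6.90×10^6 s = 79.9 days.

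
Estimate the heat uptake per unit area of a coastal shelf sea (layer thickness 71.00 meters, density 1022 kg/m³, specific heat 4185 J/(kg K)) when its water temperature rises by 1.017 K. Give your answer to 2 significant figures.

3.1×10^8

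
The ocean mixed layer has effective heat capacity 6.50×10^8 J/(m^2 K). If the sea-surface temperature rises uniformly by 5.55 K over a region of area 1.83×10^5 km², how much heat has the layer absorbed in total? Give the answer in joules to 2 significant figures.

6.6×10^20 J

Areal heat capacity C = 6.50×10^8 J/(m^2 K) (given).
Heat per unit area: q = C ΔT = 6.50×10^8 × 5.55 = 3.61×10^9 J/m².
Total heat: Q = q × A = 3.61×10^9 × (1.83×10^5 × 10⁶ m²) = 6.60×10^20 J.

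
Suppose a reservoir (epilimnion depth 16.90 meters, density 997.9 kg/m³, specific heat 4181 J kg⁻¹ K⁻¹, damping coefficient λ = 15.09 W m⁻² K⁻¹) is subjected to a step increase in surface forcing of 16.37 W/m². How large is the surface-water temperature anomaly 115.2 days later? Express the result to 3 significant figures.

0.956 K

Areal heat capacity C = ρ c_p D = 997.9 × 4181 × 16.90 = 7.05×10^7 J/(m²·K).
τ = C / λ = 7.05×10^7 / 15.09 = 4.67×10^6 s.
Equilibrium anomaly ΔT_eq = F / λ = 16.37 / 15.09 = 1.08 K.
t = 115.2 days = 9.95×10^6 s, so t/τ = 2.13.
ΔT(t) = ΔT_eq (1 − e^(−t/τ)) = 1.08 × (1 − e^−2.13) = 0.956 K.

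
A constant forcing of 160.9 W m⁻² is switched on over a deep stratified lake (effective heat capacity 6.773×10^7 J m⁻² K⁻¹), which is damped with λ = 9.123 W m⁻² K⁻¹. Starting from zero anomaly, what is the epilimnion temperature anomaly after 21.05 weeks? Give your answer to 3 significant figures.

14.5 K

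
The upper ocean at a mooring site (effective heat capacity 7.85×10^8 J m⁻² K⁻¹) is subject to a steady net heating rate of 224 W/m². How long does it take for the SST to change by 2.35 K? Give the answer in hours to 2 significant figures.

Areal heat capacity C = 7.85×10^8 J m⁻² K⁻¹ (given).
Time required: Δt = C ΔT / F = 7.85×10^8 × 2.35 / 224 = 8.24×10^6 s.
In hours: 8.24×10^6 s / (3600 s/hour) = 2290 hours.

2300 hours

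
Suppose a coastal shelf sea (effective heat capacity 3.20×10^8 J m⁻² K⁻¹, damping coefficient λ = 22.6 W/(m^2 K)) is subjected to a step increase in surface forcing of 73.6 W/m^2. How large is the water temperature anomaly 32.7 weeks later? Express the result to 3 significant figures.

Areal heat capacity C = 3.20×10^8 J m⁻² K⁻¹ (given).
τ = C / λ = 3.20×10^8 / 22.6 = 1.42×10^7 s.
Equilibrium anomaly ΔT_eq = F / λ = 73.6 / 22.6 = 3.26 K.
t = 32.7 weeks = 1.98×10^7 s, so t/τ = 1.40.
ΔT(t) = ΔT_eq (1 − e^(−t/τ)) = 3.26 × (1 − e^−1.40) = 2.45 K.

2.45 K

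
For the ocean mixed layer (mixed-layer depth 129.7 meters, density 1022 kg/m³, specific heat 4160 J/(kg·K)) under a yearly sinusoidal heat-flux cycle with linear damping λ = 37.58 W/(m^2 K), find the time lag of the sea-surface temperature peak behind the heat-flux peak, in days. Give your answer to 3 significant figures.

Areal heat capacity C = ρ c_p D = 1022 × 4160 × 129.7 = 5.51×10^8 J/(m^2 K).
ω = 2π / 3.15×10^7 s = 1.99×10^-7 s⁻¹.
Phase lag φ = arctan(Cω/λ) = arctan(110/37.58) = 1.24 rad.
Time lag = φ / ω = 1.24 / 1.99×10^-7 = 6.23×10^6 s = 72.1 days.

72.1 days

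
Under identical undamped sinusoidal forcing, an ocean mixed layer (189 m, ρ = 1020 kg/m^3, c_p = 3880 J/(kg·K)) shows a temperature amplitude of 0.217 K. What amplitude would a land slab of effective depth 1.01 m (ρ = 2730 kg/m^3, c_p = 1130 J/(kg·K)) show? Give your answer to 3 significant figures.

C_ocean = 7.48×10^8 J/(m²·K); C_land = 3.12×10^6 J/(m²·K).
A ∝ 1/C ⇒ A_land = A_ocean × C_ocean/C_land = 0.217 × 240 = 52.1 K.

52.1 K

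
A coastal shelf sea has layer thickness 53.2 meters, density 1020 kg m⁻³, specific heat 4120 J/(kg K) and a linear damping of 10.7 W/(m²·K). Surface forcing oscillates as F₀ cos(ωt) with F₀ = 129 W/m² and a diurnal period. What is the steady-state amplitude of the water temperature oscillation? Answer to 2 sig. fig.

Areal heat capacity C = ρ c_p D = 1020 × 4120 × 53.2 = 2.24×10^8 J/(m^2 K).
Angular frequency ω = 2π / T = 2π / 86400 s = 7.27×10^-5 s⁻¹.
√((Cω)² + λ²) = √((16300)² + 10.7²) = 16300 W/(m²·K).
Amplitude A = F₀ / √((Cω)²+λ²) = 129 / 16300 = 0.00793 K.

0.0079 K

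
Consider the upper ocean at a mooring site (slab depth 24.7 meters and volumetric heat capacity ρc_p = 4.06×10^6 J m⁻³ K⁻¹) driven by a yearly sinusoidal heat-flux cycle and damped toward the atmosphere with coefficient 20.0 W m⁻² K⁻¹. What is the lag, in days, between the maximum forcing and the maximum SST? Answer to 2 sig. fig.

Areal heat capacity C = ρc_p × D = 4.06×10^6 × 24.7 = 1.00×10^8 J/(m²·K).
ω = 2π / 3.15×10^7 s = 1.99×10^-7 s⁻¹.
Phase lag φ = arctan(Cω/λ) = arctan(20.0/20.0) = 0.785 rad.
Time lag = φ / ω = 0.785 / 1.99×10^-7 = 3.94×10^6 s = 45.6 days.

46 days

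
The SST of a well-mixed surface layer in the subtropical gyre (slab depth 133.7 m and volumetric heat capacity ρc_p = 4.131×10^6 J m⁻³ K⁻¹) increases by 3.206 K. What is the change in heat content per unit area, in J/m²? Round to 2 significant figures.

1.8×10^9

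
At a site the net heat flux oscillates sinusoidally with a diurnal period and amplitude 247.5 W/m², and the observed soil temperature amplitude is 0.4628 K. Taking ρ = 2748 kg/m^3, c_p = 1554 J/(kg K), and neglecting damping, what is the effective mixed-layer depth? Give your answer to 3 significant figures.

1.72 m

ω = 2π / 86400 s = 7.27×10^-5 s⁻¹.
Required C = F₀ / (A ω) = 247.5 / (0.4628 × 7.27×10^-5) = 7.35×10^6 J/(m²·K).
D = C / (ρ c_p) = 7.35×10^6 / (2748 × 1554) = 1.72 m.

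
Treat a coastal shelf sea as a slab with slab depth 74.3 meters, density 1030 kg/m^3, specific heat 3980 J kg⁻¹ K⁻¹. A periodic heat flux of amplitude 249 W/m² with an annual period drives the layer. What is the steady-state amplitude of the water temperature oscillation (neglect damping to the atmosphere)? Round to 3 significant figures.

4.10 K

Areal heat capacity C = ρ c_p D = 1030 × 3980 × 74.3 = 3.05×10^8 J/(m^2 K).
Angular frequency ω = 2π / T = 2π / 3.15×10^7 s = 1.99×10^-7 s⁻¹.
Cω = 3.05×10^8 × 1.99×10^-7 = 60.7 W/(m²·K).
Amplitude A = F₀ / (Cω) = 249 / 60.7 = 4.10 K.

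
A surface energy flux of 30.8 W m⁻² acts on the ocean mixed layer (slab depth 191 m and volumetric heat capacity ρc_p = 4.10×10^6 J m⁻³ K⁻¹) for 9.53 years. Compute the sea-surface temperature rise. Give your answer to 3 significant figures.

Areal heat capacity C = ρc_p × D = 4.10×10^6 × 191 = 7.83×10^8 J/(m²·K).
Net heat input Q = F Δt = 30.8 × (9.53 years × 3.156×10^7 s/year) = 9.26×10^9 J/m².
ΔT = Q / C = 9.26×10^9 / 7.83×10^8 = 11.8 K.

11.8 K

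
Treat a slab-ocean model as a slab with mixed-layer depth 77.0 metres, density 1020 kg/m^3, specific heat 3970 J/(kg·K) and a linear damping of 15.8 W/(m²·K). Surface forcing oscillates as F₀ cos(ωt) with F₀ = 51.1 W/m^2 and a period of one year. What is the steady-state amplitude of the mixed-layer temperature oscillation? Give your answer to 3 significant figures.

Areal heat capacity C = ρ c_p D = 1020 × 3970 × 77.0 = 3.12×10^8 J m⁻² K⁻¹.
Angular frequency ω = 2π / T = 2π / 3.15×10^7 s = 1.99×10^-7 s⁻¹.
√((Cω)² + λ²) = √((62.1)² + 15.8²) = 64.1 W/(m²·K).
Amplitude A = F₀ / √((Cω)²+λ²) = 51.1 / 64.1 = 0.797 K.

0.797 K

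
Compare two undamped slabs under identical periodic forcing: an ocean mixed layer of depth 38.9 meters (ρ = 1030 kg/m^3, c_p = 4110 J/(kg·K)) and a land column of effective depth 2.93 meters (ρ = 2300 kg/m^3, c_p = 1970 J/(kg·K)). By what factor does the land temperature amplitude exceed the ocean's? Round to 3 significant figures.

12.4

C_ocean = 1030 × 4110 × 38.9 = 1.65×10^8 J/(m²·K).
C_land = 2300 × 1970 × 2.93 = 1.33×10^7 J/(m²·K).
Undamped amplitude ∝ 1/C, so A_land/A_ocean = C_ocean/C_land = 12.4.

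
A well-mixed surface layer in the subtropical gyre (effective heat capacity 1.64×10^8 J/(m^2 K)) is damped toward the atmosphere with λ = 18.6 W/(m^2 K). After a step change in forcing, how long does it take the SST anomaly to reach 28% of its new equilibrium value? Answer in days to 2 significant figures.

34 days

Areal heat capacity C = 1.64×10^8 J/(m^2 K) (given).
τ = C / λ = 1.64×10^8 / 18.6 = 8.82×10^6 s.
Fraction reached: 1 − e^(−t/τ) = 0.28 ⇒ t = −τ ln(1 − 0.28) = τ × 0.329.
t = 2.90×10^6 s = 33.5 days.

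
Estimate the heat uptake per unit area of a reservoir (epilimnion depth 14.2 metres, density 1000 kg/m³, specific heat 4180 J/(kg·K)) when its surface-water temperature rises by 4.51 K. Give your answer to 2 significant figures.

Areal heat capacity C = ρ c_p D = 1000 × 4180 × 14.2 = 5.94×10^7 J/(m²·K).
ΔQ = C ΔT = 5.94×10^7 × 4.51 = 2.68×10^8 J/m².

2.7×10^8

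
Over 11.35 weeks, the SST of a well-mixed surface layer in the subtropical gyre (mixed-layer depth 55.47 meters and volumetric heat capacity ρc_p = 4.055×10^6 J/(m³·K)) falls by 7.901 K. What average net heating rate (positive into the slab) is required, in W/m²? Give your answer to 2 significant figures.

-260

Areal heat capacity C = ρc_p × D = 4.055×10^6 × 55.47 = 2.25×10^8 J/(m²·K).
Required heat per unit area: Q = C ΔT = 2.25×10^8 × -7.901 = -1.78×10^9 J/m².
Flux F = Q / Δt = -1.78×10^9 / 6.86×10^6 s = -259 W/m².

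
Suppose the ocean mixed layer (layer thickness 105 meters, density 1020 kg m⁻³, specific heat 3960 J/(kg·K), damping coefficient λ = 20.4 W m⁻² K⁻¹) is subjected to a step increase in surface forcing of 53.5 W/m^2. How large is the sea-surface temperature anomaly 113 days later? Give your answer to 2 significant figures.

0.98 K

Areal heat capacity C = ρ c_p D = 1020 × 3960 × 105 = 4.24×10^8 J/(m²·K).
τ = C / λ = 4.24×10^8 / 20.4 = 2.08×10^7 s.
Equilibrium anomaly ΔT_eq = F / λ = 53.5 / 20.4 = 2.62 K.
t = 113 days = 9.76×10^6 s, so t/τ = 0.470.
ΔT(t) = ΔT_eq (1 − e^(−t/τ)) = 2.62 × (1 − e^−0.470) = 0.983 K.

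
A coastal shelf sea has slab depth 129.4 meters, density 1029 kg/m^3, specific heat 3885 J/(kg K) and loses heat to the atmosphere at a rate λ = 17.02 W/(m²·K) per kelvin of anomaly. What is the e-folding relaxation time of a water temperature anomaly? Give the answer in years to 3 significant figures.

Areal heat capacity C = ρ c_p D = 1029 × 3885 × 129.4 = 5.17×10^8 J/(m^2 K).
Relaxation time τ = C / λ = 5.17×10^8 / 17.02 = 3.04×10^7 s.
In years: 3.04×10^7 s / (3.156×10^7 s/year) = 0.963 years.

0.963 years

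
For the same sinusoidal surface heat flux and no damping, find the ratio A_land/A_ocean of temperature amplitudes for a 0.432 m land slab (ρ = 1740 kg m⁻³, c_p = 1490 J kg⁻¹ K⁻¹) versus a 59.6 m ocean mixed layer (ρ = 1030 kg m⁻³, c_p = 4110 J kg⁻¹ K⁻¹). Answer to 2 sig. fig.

C_ocean = 1030 × 4110 × 59.6 = 2.52×10^8 J/(m²·K).
C_land = 1740 × 1490 × 0.432 = 1.12×10^6 J/(m²·K).
Undamped amplitude ∝ 1/C, so A_land/A_ocean = C_ocean/C_land = 225.

230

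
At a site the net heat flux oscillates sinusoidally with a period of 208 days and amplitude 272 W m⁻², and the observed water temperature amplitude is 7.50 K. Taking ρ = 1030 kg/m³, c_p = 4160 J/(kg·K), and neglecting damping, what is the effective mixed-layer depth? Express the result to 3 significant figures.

24.2 m

ω = 2π / 1.80×10^7 s = 3.50×10^-7 s⁻¹.
Required C = F₀ / (A ω) = 272 / (7.50 × 3.50×10^-7) = 1.04×10^8 J/(m²·K).
D = C / (ρ c_p) = 1.04×10^8 / (1030 × 4160) = 24.2 m.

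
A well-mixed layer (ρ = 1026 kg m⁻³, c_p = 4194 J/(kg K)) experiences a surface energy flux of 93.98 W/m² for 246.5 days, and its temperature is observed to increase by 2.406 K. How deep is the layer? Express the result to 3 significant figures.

Heat input Q = F Δt = 93.98 × 2.13×10^7 s = 2.00×10^9 J/m².
Required areal heat capacity C = Q / ΔT = 8.32×10^8 J/(m²·K).
Depth D = C / (ρ c_p) = 8.32×10^8 / (1026 × 4194) = 193 m.

193 m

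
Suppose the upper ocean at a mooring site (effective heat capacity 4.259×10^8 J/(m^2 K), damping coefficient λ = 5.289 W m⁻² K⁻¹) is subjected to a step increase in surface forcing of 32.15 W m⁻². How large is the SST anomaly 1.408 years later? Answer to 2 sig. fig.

2.6 K

Areal heat capacity C = 4.259×10^8 J/(m^2 K) (given).
τ = C / λ = 4.26×10^8 / 5.289 = 8.05×10^7 s.
Equilibrium anomaly ΔT_eq = F / λ = 32.15 / 5.289 = 6.08 K.
t = 1.408 years = 4.44×10^7 s, so t/τ = 0.552.
ΔT(t) = ΔT_eq (1 − e^(−t/τ)) = 6.08 × (1 − e^−0.552) = 2.58 K.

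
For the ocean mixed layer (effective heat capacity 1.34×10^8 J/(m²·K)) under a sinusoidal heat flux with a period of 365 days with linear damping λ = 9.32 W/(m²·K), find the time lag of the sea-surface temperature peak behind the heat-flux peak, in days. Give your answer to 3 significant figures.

Areal heat capacity C = 1.34×10^8 J/(m²·K) (given).
ω = 2π / 3.15×10^7 s = 1.99×10^-7 s⁻¹.
Phase lag φ = arctan(Cω/λ) = arctan(26.7/9.32) = 1.23 rad.
Time lag = φ / ω = 1.23 / 1.99×10^-7 = 6.20×10^6 s = 71.7 days.

71.7 days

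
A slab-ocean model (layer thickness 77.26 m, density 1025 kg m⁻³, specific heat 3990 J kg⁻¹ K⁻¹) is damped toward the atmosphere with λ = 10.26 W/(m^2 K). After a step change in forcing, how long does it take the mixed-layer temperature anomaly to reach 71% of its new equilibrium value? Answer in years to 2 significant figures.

Areal heat capacity C = ρ c_p D = 1025 × 3990 × 77.26 = 3.16×10^8 J m⁻² K⁻¹.
τ = C / λ = 3.16×10^8 / 10.26 = 3.08×10^7 s.
Fraction reached: 1 − e^(−t/τ) = 0.71 ⇒ t = −τ ln(1 − 0.71) = τ × 1.24.
t = 3.81×10^7 s = 1.21 years.

1.2 years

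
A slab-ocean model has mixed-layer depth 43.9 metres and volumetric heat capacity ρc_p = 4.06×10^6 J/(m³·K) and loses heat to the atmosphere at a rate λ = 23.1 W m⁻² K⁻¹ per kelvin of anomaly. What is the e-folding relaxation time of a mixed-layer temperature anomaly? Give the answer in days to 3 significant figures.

Areal heat capacity C = ρc_p × D = 4.06×10^6 × 43.9 = 1.78×10^8 J m⁻² K⁻¹.
Relaxation time τ = C / λ = 1.78×10^8 / 23.1 = 7.72×10^6 s.
In days: 7.72×10^6 s / (86400 s/day) = 89.3 days.

89.3 days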